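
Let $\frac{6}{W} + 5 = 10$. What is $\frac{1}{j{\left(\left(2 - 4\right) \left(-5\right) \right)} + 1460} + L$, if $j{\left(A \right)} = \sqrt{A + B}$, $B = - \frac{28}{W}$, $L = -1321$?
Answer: $\frac{- 2642 \sqrt{30} + 5785977 i}{2 \left(\sqrt{30} - 2190 i\right)} \approx -1321.0 - 1.7136 \cdot 10^{-6} i$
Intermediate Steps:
$W = \frac{6}{5}$ ($W = \frac{6}{-5 + 10} = \frac{6}{5} \approx 1.2$)
$B = - \frac{70}{3}$ ($B = - \frac{28}{\frac{6}{5}} = \left(-28\right) \frac{5}{6} = - \frac{70}{3} \approx -23.333$)
$j{\left(A \right)} = \sqrt{- \frac{70}{3} + A}$ ($j{\left(A \right)} = \sqrt{A - \frac{70}{3}} = \sqrt{- \frac{70}{3} + A}$)
$\frac{1}{j{\left(\left(2 - 4\right) \left(-5\right) \right)} + 1460} + L = \frac{1}{\frac{\sqrt{-210 + 9 \left(2 - 4\right) \left(-5\right)}}{3} + 1460} - 1321 = \frac{1}{\frac{\sqrt{-210 + 9 \left(\left(-2\right) \left(-5\right)\right)}}{3} + 1460} - 1321 = \frac{1}{\frac{\sqrt{-210 + 9 \cdot 10}}{3} + 1460} - 1321 = \frac{1}{\frac{\sqrt{-210 + 90}}{3} + 1460} - 1321 = \frac{1}{\frac{\sqrt{-120}}{3} + 1460} - 1321 = \frac{1}{\frac{2 i \sqrt{30}}{3} + 1460} - 1321 = \frac{1}{1460 + \frac{2 i \sqrt{30}}{3}} - 1321 = -1321 + \frac{1}{1460 + \frac{2 i \sqrt{30}}{3}}$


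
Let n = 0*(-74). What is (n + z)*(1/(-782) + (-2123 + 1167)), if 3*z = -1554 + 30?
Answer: 189888622/391 ≈ 4.8565e+5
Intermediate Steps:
z = -508 (z = (-1554 + 30)/3 = (⅓)*(-1524) = -508)
n = 0
(n + z)*(1/(-782) + (-2123 + 1167)) = (0 - 508)*(1/(-782) + (-2123 + 1167)) = -508*(-1/782 - 956) = -508*(-747593/782) = 189888622/391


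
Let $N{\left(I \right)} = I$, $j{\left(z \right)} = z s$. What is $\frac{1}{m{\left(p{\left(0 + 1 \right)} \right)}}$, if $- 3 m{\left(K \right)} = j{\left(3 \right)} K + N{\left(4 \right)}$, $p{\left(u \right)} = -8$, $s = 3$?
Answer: $\frac{3}{68} \approx 0.044118$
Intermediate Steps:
$j{\left(z \right)} = 3 z$ ($j{\left(z \right)} = z 3 = 3 z$)
$m{\left(K \right)} = - \frac{4}{3} - 3 K$ ($m{\left(K \right)} = - \frac{3 \cdot 3 K + 4}{3} = - \frac{9 K + 4}{3} = - \frac{4 + 9 K}{3} = - \frac{4}{3} - 3 K$)
$\frac{1}{m{\left(p{\left(0 + 1 \right)} \right)}} = \frac{1}{- \frac{4}{3} - -24} = \frac{1}{- \frac{4}{3} + 24} = \frac{1}{\frac{68}{3}} = \frac{3}{68}$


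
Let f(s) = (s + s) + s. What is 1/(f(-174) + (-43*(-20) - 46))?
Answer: 1/292 ≈ 0.0034247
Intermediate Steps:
f(s) = 3*s (f(s) = 2*s + s = 3*s)
1/(f(-174) + (-43*(-20) - 46)) = 1/(3*(-174) + (-43*(-20) - 46)) = 1/(-522 + (860 - 46)) = 1/(-522 + 814) = 1/292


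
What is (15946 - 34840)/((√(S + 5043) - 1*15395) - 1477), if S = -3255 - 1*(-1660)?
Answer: 39847446/35582617 + 9447*√862/71165234 ≈ 1.1238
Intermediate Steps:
S = -1595 (S = -3255 + 1660 = -1595)
(15946 - 34840)/((√(S + 5043) - 1*15395) - 1477) = (15946 - 34840)/((√(-1595 + 5043) - 1*15395) - 1477) = -18894/((√3448 - 15395) - 1477) = -18894/((2*√862 - 15395) - 1477) = -18894/((-15395 + 2*√862) - 1477) = -18894/(-16872 + 2*√862)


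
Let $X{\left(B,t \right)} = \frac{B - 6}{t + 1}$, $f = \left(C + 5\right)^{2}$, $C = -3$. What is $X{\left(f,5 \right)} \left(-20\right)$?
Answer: $\frac{20}{3} \approx 6.6667$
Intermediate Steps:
$f = 4$ ($f = \left(-3 + 5\right)^{2} = 2^{2} = 4$)
$X{\left(B,t \right)} = \frac{-6 + B}{1 + t}$
$X{\left(f,5 \right)} \left(-20\right) = \frac{-6 + 4}{1 + 5} \left(-20\right) = \frac{1}{6} \left(-2\right) \left(-20\right) = \left(- \frac{1}{3}\right) \left(-20\right) = \frac{20}{3}$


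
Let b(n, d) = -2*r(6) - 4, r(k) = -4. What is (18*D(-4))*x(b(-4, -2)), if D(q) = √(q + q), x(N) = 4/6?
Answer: 24*I*√2 ≈ 33.941*I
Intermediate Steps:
b(n, d) = 4 (b(n, d) = -2*(-4) - 4 = 8 - 4 = 4)
x(N) = ⅔ (x(N) = 4*(⅙) = ⅔)
D(q) = √2*√q (D(q) = √(2*q) = √2*√q)
(18*D(-4))*x(b(-4, -2)) = (18*(√2*√(-4)))*(⅔) = (18*(√2*(2*I)))*(⅔) = (18*(2*I*√2))*(⅔) = (36*I*√2)*(⅔) = 24*I*√2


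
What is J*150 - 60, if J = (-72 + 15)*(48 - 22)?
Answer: -222360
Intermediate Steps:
J = -1482 (J = -57*26 = -1482)
J*150 - 60 = -1482*150 - 60 = -222300 - 60 = -222360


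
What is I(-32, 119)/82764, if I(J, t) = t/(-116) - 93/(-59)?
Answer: 3767/566436816 ≈ 6.6503e-6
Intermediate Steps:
I(J, t) = 93/59 - t/116 (I(J, t) = t*(-1/116) - 93*(-1/59) = -t/116 + 93/59 = 93/59 - t/116)
I(-32, 119)/82764 = (93/59 - 1/116*119)/82764 = (93/59 - 119/116)*(1/82764) = (3767/6844)*(1/82764) = 3767/566436816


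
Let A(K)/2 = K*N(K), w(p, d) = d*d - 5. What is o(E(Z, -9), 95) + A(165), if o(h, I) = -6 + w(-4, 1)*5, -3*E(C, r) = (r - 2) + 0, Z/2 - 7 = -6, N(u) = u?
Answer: 54424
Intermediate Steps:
w(p, d) = -5 + d**2 (w(p, d) = d**2 - 5 = -5 + d**2)
Z = 2 (Z = 14 + 2*(-6) = 14 - 12 = 2)
A(K) = 2*K**2 (A(K) = 2*(K*K) = 2*K**2)
E(C, r) = 2/3 - r/3 (E(C, r) = -((r - 2) + 0)/3 = -((-2 + r) + 0)/3 = -(-2 + r)/3 = 2/3 - r/3)
o(h, I) = -26 (o(h, I) = -6 + (-5 + 1**2)*5 = -6 + (-5 + 1)*5 = -6 - 4*5 = -6 - 20 = -26)
o(E(Z, -9), 95) + A(165) = -26 + 2*165**2 = -26 + 2*27225 = -26 + 54450 = 54424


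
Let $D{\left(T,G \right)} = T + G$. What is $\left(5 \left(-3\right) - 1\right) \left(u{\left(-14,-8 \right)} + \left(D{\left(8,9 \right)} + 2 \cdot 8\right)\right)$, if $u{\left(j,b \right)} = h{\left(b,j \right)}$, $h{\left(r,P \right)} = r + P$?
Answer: $-176$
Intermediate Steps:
$h{\left(r,P \right)} = P + r$
$u{\left(j,b \right)} = b + j$ ($u{\left(j,b \right)} = j + b = b + j$)
$D{\left(T,G \right)} = G + T$
$\left(5 \left(-3\right) - 1\right) \left(u{\left(-14,-8 \right)} + \left(D{\left(8,9 \right)} + 2 \cdot 8\right)\right) = \left(5 \left(-3\right) - 1\right) \left(\left(-8 - 14\right) + \left(\left(9 + 8\right) + 2 \cdot 8\right)\right) = \left(-15 - 1\right) \left(-22 + \left(17 + 16\right)\right) = - 16 \left(-22 + 33\right) = \left(-16\right) 11 = -176$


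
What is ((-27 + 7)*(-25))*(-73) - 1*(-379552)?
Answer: 343052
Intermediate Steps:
((-27 + 7)*(-25))*(-73) - 1*(-379552) = -20*(-25)*(-73) + 379552 = 500*(-73) + 379552 = -36500 + 379552 = 343052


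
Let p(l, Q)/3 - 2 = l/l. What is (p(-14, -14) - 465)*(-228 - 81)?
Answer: 140904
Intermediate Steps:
p(l, Q) = 9 (p(l, Q) = 6 + 3*(l/l) = 6 + 3*1 = 6 + 3 = 9)
(p(-14, -14) - 465)*(-228 - 81) = (9 - 465)*(-228 - 81) = -456*(-309) = 140904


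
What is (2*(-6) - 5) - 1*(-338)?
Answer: 321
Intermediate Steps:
(2*(-6) - 5) - 1*(-338) = (-12 - 5) + 338 = -17 + 338 = 321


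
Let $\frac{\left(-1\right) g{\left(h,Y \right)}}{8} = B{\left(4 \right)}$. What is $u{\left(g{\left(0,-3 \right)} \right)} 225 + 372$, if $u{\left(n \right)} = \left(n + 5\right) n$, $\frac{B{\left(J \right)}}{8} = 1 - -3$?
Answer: $14457972$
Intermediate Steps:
$B{\left(J \right)} = 32$ ($B{\left(J \right)} = 8 \left(1 - -3\right) = 8 \left(1 + 3\right) = 8 \cdot 4 = 32$)
$g{\left(h,Y \right)} = -256$ ($g{\left(h,Y \right)} = \left(-8\right) 32 = -256$)
$u{\left(n \right)} = n \left(5 + n\right)$ ($u{\left(n \right)} = \left(5 + n\right) n = n \left(5 + n\right)$)
$u{\left(g{\left(0,-3 \right)} \right)} 225 + 372 = - 256 \left(5 - 256\right) 225 + 372 = \left(-256\right) \left(-251\right) 225 + 372 = 64256 \cdot 225 + 372 = 14457600 + 372 = 14457972$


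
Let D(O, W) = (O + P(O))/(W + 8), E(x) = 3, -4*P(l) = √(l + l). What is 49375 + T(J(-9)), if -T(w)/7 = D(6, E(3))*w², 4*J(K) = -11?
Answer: 394769/8 + 77*√3/32 ≈ 49350.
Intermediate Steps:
P(l) = -√2*√l/4 (P(l) = -√(l + l)/4 = -√2*√l/4)
J(K) = -11/4 (J(K) = (¼)*(-11) = -11/4)
D(O, W) = (O - √2*√O/4)/(8 + W) (D(O, W) = (O - √2*√O/4)/(W + 8) = (O - √2*√O/4)/(8 + W))
T(w) = -7*w²*(6/11 - √3/22) (T(w) = -7*(6 - √2*√6/4)/(8 + 3)*w² = -7*(6 - √3/2)/11*w² = -7*(6/11 - √3/22)*w² = -7*w²*(6/11 - √3/22))
49375 + T(J(-9)) = 49375 + 7*(-11/4)²*(-12 + √3)/22 = 49375 + (7/22)*(121/16)*(-12 + √3) = 49375 + (-231/8 + 77*√3/32) = 394769/8 + 77*√3/32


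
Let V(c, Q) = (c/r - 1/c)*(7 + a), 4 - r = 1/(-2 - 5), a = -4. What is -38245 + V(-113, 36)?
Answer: -125596927/3277 ≈ -38327.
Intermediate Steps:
r = 29/7 (r = 4 - 1/(-2 - 5) = 4 - 1/(-7) = 4 - 1*(-1/7) = 4 + 1/7 = 29/7 ≈ 4.1429)
V(c, Q) = -3/c + 21*c/29 (V(c, Q) = (c/(29/7) - 1/c)*(7 - 4) = (c*(7/29) - 1/c)*3 = (7*c/29 - 1/c)*3 = (-1/c + 7*c/29)*3 = -3/c + 21*c/29)
-38245 + V(-113, 36) = -38245 + (-3/(-113) + (21/29)*(-113)) = -38245 + (-3*(-1/113) - 2373/29) = -38245 + (3/113 - 2373/29) = -38245 - 268062/3277 = -125596927/3277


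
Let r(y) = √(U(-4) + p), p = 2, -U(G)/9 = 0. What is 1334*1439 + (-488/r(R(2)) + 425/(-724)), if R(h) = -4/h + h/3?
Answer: 1389808799/724 - 244*√2 ≈ 1.9193e+6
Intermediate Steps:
R(h) = -4/h + h/3 (R(h) = -4/h + h*(⅓) = -4/h + h/3)
U(G) = 0 (U(G) = -9*0 = 0)
r(y) = √2 (r(y) = √(0 + 2) = √2)
1334*1439 + (-488/r(R(2)) + 425/(-724)) = 1334*1439 + (-488*√2/2 + 425/(-724)) = 1919626 + (-244*√2 + 425*(-1/724)) = 1919626 + (-244*√2 - 425/724) = 1919626 + (-425/724 - 244*√2) = 1389808799/724 - 244*√2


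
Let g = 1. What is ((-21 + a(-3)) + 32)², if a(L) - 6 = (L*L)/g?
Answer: 676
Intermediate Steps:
a(L) = 6 + L² (a(L) = 6 + (L*L)/1 = 6 + L²*1 = 6 + L²)
((-21 + a(-3)) + 32)² = ((-21 + (6 + (-3)²)) + 32)² = ((-21 + (6 + 9)) + 32)² = ((-21 + 15) + 32)² = (-6 + 32)² = 26² = 676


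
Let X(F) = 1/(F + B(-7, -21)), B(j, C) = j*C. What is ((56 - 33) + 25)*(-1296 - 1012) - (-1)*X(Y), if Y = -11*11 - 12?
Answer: -1550975/14 ≈ -1.1078e+5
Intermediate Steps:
B(j, C) = C*j
Y = -133 (Y = -121 - 12 = -133)
X(F) = 1/(147 + F) (X(F) = 1/(F - 21*(-7)) = 1/(F + 147) = 1/(147 + F))
((56 - 33) + 25)*(-1296 - 1012) - (-1)*X(Y) = ((56 - 33) + 25)*(-1296 - 1012) - (-1)/(147 - 133) = (23 + 25)*(-2308) - (-1)/14 = 48*(-2308) - (-1)/14 = -110784 - 1*(-1/14) = -110784 + 1/14 = -1550975/14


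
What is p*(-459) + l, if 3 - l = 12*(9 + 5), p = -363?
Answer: 166452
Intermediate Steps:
l = -165 (l = 3 - 12*(9 + 5) = 3 - 12*14 = 3 - 1*168 = 3 - 168 = -165)
p*(-459) + l = -363*(-459) - 165 = 166617 - 165 = 166452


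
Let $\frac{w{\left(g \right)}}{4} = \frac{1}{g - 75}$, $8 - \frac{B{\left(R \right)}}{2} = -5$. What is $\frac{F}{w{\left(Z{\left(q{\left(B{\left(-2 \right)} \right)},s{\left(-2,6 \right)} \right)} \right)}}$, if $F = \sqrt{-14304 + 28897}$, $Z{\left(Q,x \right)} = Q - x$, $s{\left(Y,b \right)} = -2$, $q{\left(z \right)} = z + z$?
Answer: $- \frac{21 \sqrt{14593}}{4} \approx -634.21$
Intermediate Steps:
$B{\left(R \right)} = 26$ ($B{\left(R \right)} = 16 - -10 = 16 + 10 = 26$)
$q{\left(z \right)} = 2 z$
$F = \sqrt{14593} \approx 120.8$
$w{\left(g \right)} = \frac{4}{-75 + g}$ ($w{\left(g \right)} = \frac{4}{g - 75} = \frac{4}{-75 + g}$)
$\frac{F}{w{\left(Z{\left(q{\left(B{\left(-2 \right)} \right)},s{\left(-2,6 \right)} \right)} \right)}} = \frac{\sqrt{14593}}{4 \frac{1}{-75 + \left(2 \cdot 26 - -2\right)}} = \frac{\sqrt{14593}}{4 \frac{1}{-75 + \left(52 + 2\right)}} = \frac{\sqrt{14593}}{4 \frac{1}{-75 + 54}} = \frac{\sqrt{14593}}{4 \frac{1}{-21}} = \frac{\sqrt{14593}}{4 \left(- \frac{1}{21}\right)} = \frac{\sqrt{14593}}{- \frac{4}{21}} = \sqrt{14593} \left(- \frac{21}{4}\right) = - \frac{21 \sqrt{14593}}{4}$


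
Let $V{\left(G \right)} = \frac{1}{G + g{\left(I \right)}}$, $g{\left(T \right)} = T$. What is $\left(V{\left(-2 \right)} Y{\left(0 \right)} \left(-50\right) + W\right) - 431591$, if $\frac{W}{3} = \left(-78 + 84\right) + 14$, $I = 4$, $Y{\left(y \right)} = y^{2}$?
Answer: $-431531$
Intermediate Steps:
$W = 60$ ($W = 3 \left(\left(-78 + 84\right) + 14\right) = 3 \left(6 + 14\right) = 3 \cdot 20 = 60$)
$V{\left(G \right)} = \frac{1}{4 + G}$ ($V{\left(G \right)} = \frac{1}{G + 4} = \frac{1}{4 + G}$)
$\left(V{\left(-2 \right)} Y{\left(0 \right)} \left(-50\right) + W\right) - 431591 = \left(\frac{0^{2}}{4 - 2} \left(-50\right) + 60\right) - 431591 = \left(\frac{1}{2} \cdot 0 \left(-50\right) + 60\right) - 431591 = \left(0 \left(-50\right) + 60\right) - 431591 = \left(0 + 60\right) - 431591 = 60 - 431591 = -431531$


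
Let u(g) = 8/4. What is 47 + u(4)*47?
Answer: 141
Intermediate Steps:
u(g) = 2 (u(g) = 8*(1/4) = 2)
47 + u(4)*47 = 47 + 2*47 = 47 + 94 = 141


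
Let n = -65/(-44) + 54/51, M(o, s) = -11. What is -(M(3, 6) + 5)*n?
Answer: 5691/374 ≈ 15.217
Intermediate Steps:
n = 1897/748 (n = -65*(-1/44) + 54*(1/51) = 65/44 + 18/17 = 1897/748 ≈ 2.5361)
-(M(3, 6) + 5)*n = -(-11 + 5)*1897/748 = -(-6)*1897/748 = -1*(-5691/374) = 5691/374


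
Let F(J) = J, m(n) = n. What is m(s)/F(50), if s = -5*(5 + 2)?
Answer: -7/10 ≈ -0.70000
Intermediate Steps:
s = -35 (s = -5*7 = -35)
m(s)/F(50) = -35/50 = -35*1/50 = -7/10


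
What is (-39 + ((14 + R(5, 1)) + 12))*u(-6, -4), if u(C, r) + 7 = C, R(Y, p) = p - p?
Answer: 169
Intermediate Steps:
R(Y, p) = 0
u(C, r) = -7 + C
(-39 + ((14 + R(5, 1)) + 12))*u(-6, -4) = (-39 + ((14 + 0) + 12))*(-7 - 6) = (-39 + (14 + 12))*(-13) = (-39 + 26)*(-13) = -13*(-13) = 169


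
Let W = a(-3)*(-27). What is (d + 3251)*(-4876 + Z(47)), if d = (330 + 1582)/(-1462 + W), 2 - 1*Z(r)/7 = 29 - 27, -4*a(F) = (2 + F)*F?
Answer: -91380477244/5767 ≈ -1.5845e+7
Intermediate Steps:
a(F) = -F*(2 + F)/4 (a(F) = -(2 + F)*F/4 = -F*(2 + F)/4)
W = 81/4 (W = -¼*(-3)*(2 - 3)*(-27) = -¼*(-3)*(-1)*(-27) = -¾*(-27) = 81/4 ≈ 20.250)
Z(r) = 0 (Z(r) = 14 - 7*(29 - 27) = 14 - 7*2 = 14 - 14 = 0)
d = -7648/5767 (d = (330 + 1582)/(-1462 + 81/4) = 1912/(-5767/4) = 1912*(-4/5767) = -7648/5767 ≈ -1.3262)
(d + 3251)*(-4876 + Z(47)) = (-7648/5767 + 3251)*(-4876 + 0) = (18740869/5767)*(-4876) = -91380477244/5767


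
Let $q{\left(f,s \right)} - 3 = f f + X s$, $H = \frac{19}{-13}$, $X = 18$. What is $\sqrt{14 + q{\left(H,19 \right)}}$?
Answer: $\frac{2 \sqrt{15258}}{13} \approx 19.004$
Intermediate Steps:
$H = - \frac{19}{13}$ ($H = 19 \left(- \frac{1}{13}\right) = - \frac{19}{13} \approx -1.4615$)
$q{\left(f,s \right)} = 3 + f^{2} + 18 s$ ($q{\left(f,s \right)} = 3 + \left(f f + 18 s\right) = 3 + \left(f^{2} + 18 s\right) = 3 + f^{2} + 18 s$)
$\sqrt{14 + q{\left(H,19 \right)}} = \sqrt{14 + \left(3 + \left(- \frac{19}{13}\right)^{2} + 18 \cdot 19\right)} = \sqrt{14 + \left(3 + \frac{361}{169} + 342\right)} = \sqrt{14 + \frac{58666}{169}} = \sqrt{\frac{61032}{169}} = \frac{2 \sqrt{15258}}{13}$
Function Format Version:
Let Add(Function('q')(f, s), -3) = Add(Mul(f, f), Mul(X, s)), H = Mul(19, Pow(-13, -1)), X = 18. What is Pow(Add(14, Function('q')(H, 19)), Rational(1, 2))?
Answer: Mul(Rational(2, 13), Pow(15258, Rational(1, 2))) ≈ 19.004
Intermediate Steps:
H = Rational(-19, 13) (H = Mul(19, Rational(-1, 13)) = Rational(-19, 13) ≈ -1.4615)
Function('q')(f, s) = Add(3, Pow(f, 2), Mul(18, s)) (Function('q')(f, s) = Add(3, Add(Mul(f, f), Mul(18, s))) = Add(3, Add(Pow(f, 2), Mul(18, s))) = Add(3, Pow(f, 2), Mul(18, s)))
Pow(Add(14, Function('q')(H, 19)), Rational(1, 2)) = Pow(Add(14, Add(3, Pow(Rational(-19, 13), 2), Mul(18, 19))), Rational(1, 2)) = Pow(Add(14, Add(3, Rational(361, 169), 342)), Rational(1, 2)) = Pow(Add(14, Rational(58666, 169)), Rational(1, 2)) = Pow(Rational(61032, 169), Rational(1, 2)) = Mul(Rational(2, 13), Pow(15258, Rational(1, 2)))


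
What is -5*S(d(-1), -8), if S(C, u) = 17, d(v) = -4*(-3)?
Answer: -85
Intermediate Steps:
d(v) = 12
-5*S(d(-1), -8) = -5*17 = -85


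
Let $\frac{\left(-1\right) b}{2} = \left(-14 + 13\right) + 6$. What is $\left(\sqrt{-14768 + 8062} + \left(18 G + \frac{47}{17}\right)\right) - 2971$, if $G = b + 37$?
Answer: $- \frac{42198}{17} + i \sqrt{6706} \approx -2482.2 + 81.89 i$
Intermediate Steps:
$b = -10$ ($b = - 2 \left(\left(-14 + 13\right) + 6\right) = - 2 \left(-1 + 6\right) = \left(-2\right) 5 = -10$)
$G = 27$ ($G = -10 + 37 = 27$)
$\left(\sqrt{-14768 + 8062} + \left(18 G + \frac{47}{17}\right)\right) - 2971 = \left(\sqrt{-14768 + 8062} + \left(18 \cdot 27 + \frac{47}{17}\right)\right) - 2971 = \left(\sqrt{-6706} + \left(486 + 47 \cdot \frac{1}{17}\right)\right) - 2971 = \left(i \sqrt{6706} + \left(486 + \frac{47}{17}\right)\right) - 2971 = \left(i \sqrt{6706} + \frac{8309}{17}\right) - 2971 = \left(\frac{8309}{17} + i \sqrt{6706}\right) - 2971 = - \frac{42198}{17} + i \sqrt{6706}$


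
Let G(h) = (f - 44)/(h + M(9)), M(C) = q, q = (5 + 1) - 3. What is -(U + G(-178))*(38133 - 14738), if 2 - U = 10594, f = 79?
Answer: 247804519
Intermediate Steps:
q = 3 (q = 6 - 3 = 3)
U = -10592 (U = 2 - 1*10594 = 2 - 10594 = -10592)
M(C) = 3
G(h) = 35/(3 + h) (G(h) = (79 - 44)/(h + 3) = 35/(3 + h))
-(U + G(-178))*(38133 - 14738) = -(-10592 + 35/(3 - 178))*(38133 - 14738) = -(-10592 + 35/(-175))*23395 = -(-10592 + 35*(-1/175))*23395 = -(-10592 - 1/5)*23395 = -(-52961)*23395/5 = -1*(-247804519) = 247804519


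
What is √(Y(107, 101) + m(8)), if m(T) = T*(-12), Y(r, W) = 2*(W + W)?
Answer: 2*√77 ≈ 17.550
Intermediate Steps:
Y(r, W) = 4*W (Y(r, W) = 2*(2*W) = 4*W)
m(T) = -12*T
√(Y(107, 101) + m(8)) = √(4*101 - 12*8) = √(404 - 96) = √308 = 2*√77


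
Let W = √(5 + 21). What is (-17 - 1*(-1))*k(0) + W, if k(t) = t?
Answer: √26 ≈ 5.0990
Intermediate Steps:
W = √26 ≈ 5.0990
(-17 - 1*(-1))*k(0) + W = (-17 - 1*(-1))*0 + √26 = (-17 + 1)*0 + √26 = -16*0 + √26 = 0 + √26 = √26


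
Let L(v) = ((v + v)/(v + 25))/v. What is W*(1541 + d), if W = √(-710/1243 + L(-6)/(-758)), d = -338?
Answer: 3609*I*√5086021156931/8950843 ≈ 909.31*I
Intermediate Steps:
L(v) = 2/(25 + v) (L(v) = ((2*v)/(25 + v))/v = (2*v/(25 + v))/v = 2/(25 + v))
W = 3*I*√5086021156931/8950843 (W = √(-710/1243 + (2/(25 - 6))/(-758)) = √(-710*1/1243 + (2/19)*(-1/758)) = √(-710/1243 + (2*(1/19))*(-1/758)) = √(-710/1243 + (2/19)*(-1/758)) = √(-710/1243 - 1/7201) = √(-5113953/8950843) = 3*I*√5086021156931/8950843 ≈ 0.75587*I)
W*(1541 + d) = (3*I*√5086021156931/8950843)*(1541 - 338) = (3*I*√5086021156931/8950843)*1203 = 3609*I*√5086021156931/8950843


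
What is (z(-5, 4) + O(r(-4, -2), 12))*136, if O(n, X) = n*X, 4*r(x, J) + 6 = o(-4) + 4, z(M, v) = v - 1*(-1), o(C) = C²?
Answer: 6392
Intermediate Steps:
z(M, v) = 1 + v (z(M, v) = v + 1 = 1 + v)
r(x, J) = 7/2 (r(x, J) = -3/2 + ((-4)² + 4)/4 = -3/2 + (16 + 4)/4 = -3/2 + (¼)*20 = -3/2 + 5 = 7/2)
O(n, X) = X*n
(z(-5, 4) + O(r(-4, -2), 12))*136 = ((1 + 4) + 12*(7/2))*136 = (5 + 42)*136 = 47*136 = 6392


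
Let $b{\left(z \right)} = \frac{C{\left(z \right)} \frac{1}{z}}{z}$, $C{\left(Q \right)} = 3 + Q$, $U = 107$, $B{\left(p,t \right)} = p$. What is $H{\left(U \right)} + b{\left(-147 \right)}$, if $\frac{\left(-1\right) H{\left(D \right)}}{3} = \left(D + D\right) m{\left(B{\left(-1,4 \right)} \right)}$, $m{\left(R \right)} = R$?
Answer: $\frac{1541426}{2401} \approx 641.99$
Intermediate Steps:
$H{\left(D \right)} = 6 D$ ($H{\left(D \right)} = - 3 \left(D + D\right) \left(-1\right) = - 3 \cdot 2 D \left(-1\right) = - 3 \left(- 2 D\right) = 6 D$)
$b{\left(z \right)} = \frac{3 + z}{z^{2}}$ ($b{\left(z \right)} = \frac{\left(3 + z\right) \frac{1}{z}}{z} = \frac{\frac{1}{z} \left(3 + z\right)}{z} = \frac{3 + z}{z^{2}}$)
$H{\left(U \right)} + b{\left(-147 \right)} = 6 \cdot 107 + \frac{3 - 147}{21609} = 642 + \frac{1}{21609} \left(-144\right) = 642 - \frac{16}{2401} = \frac{1541426}{2401}$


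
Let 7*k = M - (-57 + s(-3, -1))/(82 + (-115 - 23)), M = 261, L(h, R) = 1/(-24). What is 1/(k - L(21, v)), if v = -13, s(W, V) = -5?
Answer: 1176/43711 ≈ 0.026904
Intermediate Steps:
L(h, R) = -1/24
k = 7277/196 (k = (261 - (-57 - 5)/(82 + (-115 - 23)))/7 = (261 - (-62)/(82 - 138))/7 = (261 - (-62)/(-56))/7 = (261 - (-62)*(-1)/56)/7 = (261 - 1*31/28)/7 = (261 - 31/28)/7 = (⅐)*(7277/28) = 7277/196 ≈ 37.128)
1/(k - L(21, v)) = 1/(7277/196 - 1*(-1/24)) = 1/(7277/196 + 1/24) = 1/(43711/1176) = 1176/43711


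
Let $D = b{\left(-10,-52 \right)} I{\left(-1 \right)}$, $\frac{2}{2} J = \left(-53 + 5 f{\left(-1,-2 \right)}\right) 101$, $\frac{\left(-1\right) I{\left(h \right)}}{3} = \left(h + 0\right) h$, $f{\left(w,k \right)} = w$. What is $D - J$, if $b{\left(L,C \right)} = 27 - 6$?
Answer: $5795$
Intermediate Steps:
$b{\left(L,C \right)} = 21$
$I{\left(h \right)} = - 3 h^{2}$ ($I{\left(h \right)} = - 3 \left(h + 0\right) h = - 3 h h = - 3 h^{2}$)
$J = -5858$ ($J = \left(-53 + 5 \left(-1\right)\right) 101 = \left(-53 - 5\right) 101 = \left(-58\right) 101 = -5858$)
$D = -63$ ($D = 21 \left(- 3 \left(-1\right)^{2}\right) = 21 \left(\left(-3\right) 1\right) = 21 \left(-3\right) = -63$)
$D - J = -63 - -5858 = -63 + 5858 = 5795$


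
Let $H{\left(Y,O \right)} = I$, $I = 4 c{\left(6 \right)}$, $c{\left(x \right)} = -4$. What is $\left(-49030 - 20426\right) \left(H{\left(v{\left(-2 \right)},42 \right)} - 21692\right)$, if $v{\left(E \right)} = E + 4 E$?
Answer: $1507750848$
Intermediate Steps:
$v{\left(E \right)} = 5 E$
$I = -16$ ($I = 4 \left(-4\right) = -16$)
$H{\left(Y,O \right)} = -16$
$\left(-49030 - 20426\right) \left(H{\left(v{\left(-2 \right)},42 \right)} - 21692\right) = \left(-49030 - 20426\right) \left(-16 - 21692\right) = \left(-69456\right) \left(-21708\right) = 1507750848$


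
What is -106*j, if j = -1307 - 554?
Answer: 197266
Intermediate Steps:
j = -1861
-106*j = -106*(-1861) = 197266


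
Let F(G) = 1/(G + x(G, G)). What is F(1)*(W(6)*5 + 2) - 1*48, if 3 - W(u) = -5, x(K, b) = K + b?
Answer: -34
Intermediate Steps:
W(u) = 8 (W(u) = 3 - 1*(-5) = 3 + 5 = 8)
F(G) = 1/(3*G) (F(G) = 1/(G + (G + G)) = 1/(G + 2*G) = 1/(3*G))
F(1)*(W(6)*5 + 2) - 1*48 = ((⅓)/1)*(8*5 + 2) - 1*48 = ((⅓)*1)*(40 + 2) - 48 = (⅓)*42 - 48 = 14 - 48 = -34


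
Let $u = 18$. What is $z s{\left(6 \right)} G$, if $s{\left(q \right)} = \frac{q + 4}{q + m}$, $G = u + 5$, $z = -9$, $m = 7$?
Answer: $- \frac{2070}{13} \approx -159.23$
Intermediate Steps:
$G = 23$ ($G = 18 + 5 = 23$)
$s{\left(q \right)} = \frac{4 + q}{7 + q}$ ($s{\left(q \right)} = \frac{q + 4}{q + 7} = \frac{4 + q}{7 + q}$)
$z s{\left(6 \right)} G = - 9 \frac{4 + 6}{7 + 6} \cdot 23 = - 9 \cdot \frac{1}{13} \cdot 10 \cdot 23 = \left(-9\right) \frac{10}{13} \cdot 23 = \left(- \frac{90}{13}\right) 23 = - \frac{2070}{13}$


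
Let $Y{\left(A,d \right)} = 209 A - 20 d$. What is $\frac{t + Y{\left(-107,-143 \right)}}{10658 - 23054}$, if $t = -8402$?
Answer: $\frac{27905}{12396} \approx 2.2511$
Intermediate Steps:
$Y{\left(A,d \right)} = - 20 d + 209 A$
$\frac{t + Y{\left(-107,-143 \right)}}{10658 - 23054} = \frac{-8402 + \left(\left(-20\right) \left(-143\right) + 209 \left(-107\right)\right)}{10658 - 23054} = \frac{-8402 + \left(2860 - 22363\right)}{-12396} = \left(-8402 - 19503\right) \left(- \frac{1}{12396}\right) = \left(-27905\right) \left(- \frac{1}{12396}\right) = \frac{27905}{12396}$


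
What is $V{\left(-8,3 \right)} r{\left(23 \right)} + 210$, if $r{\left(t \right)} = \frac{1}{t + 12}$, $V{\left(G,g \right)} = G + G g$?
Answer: $\frac{7318}{35} \approx 209.09$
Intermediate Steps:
$r{\left(t \right)} = \frac{1}{12 + t}$
$V{\left(-8,3 \right)} r{\left(23 \right)} + 210 = \frac{\left(-8\right) \left(1 + 3\right)}{12 + 23} + 210 = \frac{\left(-8\right) 4}{35} + 210 = \left(-32\right) \frac{1}{35} + 210 = - \frac{32}{35} + 210 = \frac{7318}{35}$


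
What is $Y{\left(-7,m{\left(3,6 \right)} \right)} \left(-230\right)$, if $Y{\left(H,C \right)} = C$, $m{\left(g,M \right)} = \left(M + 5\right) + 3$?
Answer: $-3220$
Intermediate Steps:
$m{\left(g,M \right)} = 8 + M$ ($m{\left(g,M \right)} = \left(5 + M\right) + 3 = 8 + M$)
$Y{\left(-7,m{\left(3,6 \right)} \right)} \left(-230\right) = \left(8 + 6\right) \left(-230\right) = 14 \left(-230\right) = -3220$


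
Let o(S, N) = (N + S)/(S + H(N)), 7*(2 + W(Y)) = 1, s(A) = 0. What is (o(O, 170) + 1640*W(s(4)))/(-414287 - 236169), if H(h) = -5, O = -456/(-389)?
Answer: 16105791/3389851444 ≈ 0.0047512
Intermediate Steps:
O = 456/389 (O = -456*(-1/389) = 456/389 ≈ 1.1722)
W(Y) = -13/7 (W(Y) = -2 + (⅐)*1 = -2 + ⅐ = -13/7)
o(S, N) = (N + S)/(-5 + S) (o(S, N) = (N + S)/(S - 5) = (N + S)/(-5 + S))
(o(O, 170) + 1640*W(s(4)))/(-414287 - 236169) = ((170 + 456/389)/(-5 + 456/389) + 1640*(-13/7))/(-414287 - 236169) = ((66586/389)/(-1489/389) - 21320/7)/(-650456) = (-389/1489*66586/389 - 21320/7)*(-1/650456) = (-66586/1489 - 21320/7)*(-1/650456) = -32211582/10423*(-1/650456) = 16105791/3389851444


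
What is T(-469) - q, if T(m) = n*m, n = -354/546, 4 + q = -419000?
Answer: 5451005/13 ≈ 4.1931e+5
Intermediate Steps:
q = -419004 (q = -4 - 419000 = -419004)
n = -59/91 (n = -354*1/546 = -59/91 ≈ -0.64835)
T(m) = -59*m/91
T(-469) - q = -59/91*(-469) - 1*(-419004) = 3953/13 + 419004 = 5451005/13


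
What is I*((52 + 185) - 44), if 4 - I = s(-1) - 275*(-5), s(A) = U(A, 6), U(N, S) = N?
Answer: -264410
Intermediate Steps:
s(A) = A
I = -1370 (I = 4 - (-1 - 275*(-5)) = 4 - (-1 - 25*(-55)) = 4 - (-1 + 1375) = 4 - 1*1374 = 4 - 1374 = -1370)
I*((52 + 185) - 44) = -1370*((52 + 185) - 44) = -1370*(237 - 44) = -1370*193 = -264410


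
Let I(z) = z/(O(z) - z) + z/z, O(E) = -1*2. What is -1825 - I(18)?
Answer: -18251/10 ≈ -1825.1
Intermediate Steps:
O(E) = -2
I(z) = 1 + z/(-2 - z) (I(z) = z/(-2 - z) + z/z = z/(-2 - z) + 1 = 1 + z/(-2 - z))
-1825 - I(18) = -1825 - 2/(2 + 18) = -1825 - 2/20 = -1825 - 1*⅒ = -1825 - ⅒ = -18251/10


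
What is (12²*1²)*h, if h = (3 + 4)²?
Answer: 7056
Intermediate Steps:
h = 49 (h = 7² = 49)
(12²*1²)*h = (12²*1²)*49 = (144*1)*49 = 144*49 = 7056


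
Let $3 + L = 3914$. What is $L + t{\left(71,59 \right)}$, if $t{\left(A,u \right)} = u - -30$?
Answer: $4000$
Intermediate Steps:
$L = 3911$ ($L = -3 + 3914 = 3911$)
$t{\left(A,u \right)} = 30 + u$ ($t{\left(A,u \right)} = u + 30 = 30 + u$)
$L + t{\left(71,59 \right)} = 3911 + \left(30 + 59\right) = 3911 + 89 = 4000$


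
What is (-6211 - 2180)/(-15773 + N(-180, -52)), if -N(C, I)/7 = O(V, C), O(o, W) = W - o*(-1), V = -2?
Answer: 2797/4833 ≈ 0.57873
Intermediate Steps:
O(o, W) = W + o (O(o, W) = W - (-1)*o = W + o)
N(C, I) = 14 - 7*C (N(C, I) = -7*(C - 2) = -7*(-2 + C) = 14 - 7*C)
(-6211 - 2180)/(-15773 + N(-180, -52)) = (-6211 - 2180)/(-15773 + (14 - 7*(-180))) = -8391/(-15773 + (14 + 1260)) = -8391/(-15773 + 1274) = -8391/(-14499) = -8391*(-1/14499) = 2797/4833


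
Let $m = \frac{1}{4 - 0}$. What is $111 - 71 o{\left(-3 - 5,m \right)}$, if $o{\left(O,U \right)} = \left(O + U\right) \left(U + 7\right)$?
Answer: $\frac{65605}{16} \approx 4100.3$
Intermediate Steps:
$m = \frac{1}{4}$ ($m = \frac{1}{4 + 0} = \frac{1}{4} \approx 0.25$)
$o{\left(O,U \right)} = \left(7 + U\right) \left(O + U\right)$ ($o{\left(O,U \right)} = \left(O + U\right) \left(7 + U\right) = \left(7 + U\right) \left(O + U\right)$)
$111 - 71 o{\left(-3 - 5,m \right)} = 111 - 71 \left(\left(\frac{1}{4}\right)^{2} + 7 \left(-3 - 5\right) + 7 \cdot \frac{1}{4} + \left(-3 - 5\right) \frac{1}{4}\right) = 111 - 71 \left(\frac{1}{16} + 7 \left(-8\right) + \frac{7}{4} - 2\right) = 111 - 71 \left(\frac{1}{16} - 56 + \frac{7}{4} - 2\right) = 111 - - \frac{63829}{16} = 111 + \frac{63829}{16} = \frac{65605}{16}$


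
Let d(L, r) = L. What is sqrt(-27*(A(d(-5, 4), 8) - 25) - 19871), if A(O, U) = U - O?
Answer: I*sqrt(19547) ≈ 139.81*I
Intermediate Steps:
sqrt(-27*(A(d(-5, 4), 8) - 25) - 19871) = sqrt(-27*((8 - 1*(-5)) - 25) - 19871) = sqrt(-27*((8 + 5) - 25) - 19871) = sqrt(-27*(13 - 25) - 19871) = sqrt(-27*(-12) - 19871) = sqrt(324 - 19871) = sqrt(-19547) = I*sqrt(19547)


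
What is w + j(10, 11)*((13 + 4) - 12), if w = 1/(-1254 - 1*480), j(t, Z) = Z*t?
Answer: 953699/1734 ≈ 550.00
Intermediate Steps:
w = -1/1734 (w = 1/(-1254 - 480) = 1/(-1734) = -1/1734 ≈ -0.00057670)
w + j(10, 11)*((13 + 4) - 12) = -1/1734 + (11*10)*((13 + 4) - 12) = -1/1734 + 110*(17 - 12) = -1/1734 + 110*5 = -1/1734 + 550 = 953699/1734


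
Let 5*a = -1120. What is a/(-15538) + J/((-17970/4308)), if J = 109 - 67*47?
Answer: 3391577424/4653631 ≈ 728.80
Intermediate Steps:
a = -224 (a = (⅕)*(-1120) = -224)
J = -3040 (J = 109 - 3149 = -3040)
a/(-15538) + J/((-17970/4308)) = -224/(-15538) - 3040/((-17970/4308)) = -224*(-1/15538) - 3040/((-17970*1/4308)) = 112/7769 - 3040/(-2995/718) = 112/7769 - 3040*(-718/2995) = 112/7769 + 436544/599 = 3391577424/4653631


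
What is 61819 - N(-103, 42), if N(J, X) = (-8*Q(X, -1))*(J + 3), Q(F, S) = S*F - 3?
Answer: 97819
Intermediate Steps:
Q(F, S) = -3 + F*S (Q(F, S) = F*S - 3 = -3 + F*S)
N(J, X) = (3 + J)*(24 + 8*X) (N(J, X) = (-8*(-3 + X*(-1)))*(J + 3) = (-8*(-3 - X))*(3 + J) = (24 + 8*X)*(3 + J) = (3 + J)*(24 + 8*X))
61819 - N(-103, 42) = 61819 - 8*(3 - 103)*(3 + 42) = 61819 - 8*(-100)*45 = 61819 - 1*(-36000) = 61819 + 36000 = 97819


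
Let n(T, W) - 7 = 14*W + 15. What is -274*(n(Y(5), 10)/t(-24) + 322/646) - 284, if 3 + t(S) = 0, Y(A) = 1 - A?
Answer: 4643262/323 ≈ 14375.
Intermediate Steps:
n(T, W) = 22 + 14*W (n(T, W) = 7 + (14*W + 15) = 7 + (15 + 14*W) = 22 + 14*W)
t(S) = -3 (t(S) = -3 + 0 = -3)
-274*(n(Y(5), 10)/t(-24) + 322/646) - 284 = -274*((22 + 14*10)/(-3) + 322/646) - 284 = -274*((22 + 140)*(-1/3) + 322*(1/646)) - 284 = -274*(162*(-1/3) + 161/323) - 284 = -274*(-54 + 161/323) - 284 = -274*(-17281/323) - 284 = 4734994/323 - 284 = 4643262/323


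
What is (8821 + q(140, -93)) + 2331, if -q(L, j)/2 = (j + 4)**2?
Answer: -4690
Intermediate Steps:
q(L, j) = -2*(4 + j)**2 (q(L, j) = -2*(j + 4)**2 = -2*(4 + j)**2)
(8821 + q(140, -93)) + 2331 = (8821 - 2*(4 - 93)**2) + 2331 = (8821 - 2*(-89)**2) + 2331 = (8821 - 2*7921) + 2331 = (8821 - 15842) + 2331 = -7021 + 2331 = -4690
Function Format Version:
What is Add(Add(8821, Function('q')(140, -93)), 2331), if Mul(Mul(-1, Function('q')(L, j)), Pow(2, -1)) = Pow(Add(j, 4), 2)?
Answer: -4690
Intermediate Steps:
Function('q')(L, j) = Mul(-2, Pow(Add(4, j), 2)) (Function('q')(L, j) = Mul(-2, Pow(Add(j, 4), 2)) = Mul(-2, Pow(Add(4, j), 2)))
Add(Add(8821, Function('q')(140, -93)), 2331) = Add(Add(8821, Mul(-2, Pow(Add(4, -93), 2))), 2331) = Add(Add(8821, Mul(-2, Pow(-89, 2))), 2331) = Add(Add(8821, Mul(-2, 7921)), 2331) = Add(Add(8821, -15842), 2331) = Add(-7021, 2331) = -4690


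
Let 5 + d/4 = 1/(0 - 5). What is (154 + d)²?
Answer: 443556/25 ≈ 17742.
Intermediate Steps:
d = -104/5 (d = -20 + 4/(0 - 5) = -20 + 4/(-5) = -20 + 4*(-⅕) = -20 - ⅘ = -104/5 ≈ -20.800)
(154 + d)² = (154 - 104/5)² = (666/5)² = 443556/25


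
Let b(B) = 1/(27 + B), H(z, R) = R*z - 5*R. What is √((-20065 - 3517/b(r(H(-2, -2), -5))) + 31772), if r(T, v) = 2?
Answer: I*√90286 ≈ 300.48*I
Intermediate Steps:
H(z, R) = -5*R + R*z
√((-20065 - 3517/b(r(H(-2, -2), -5))) + 31772) = √((-20065 - 3517/(1/(27 + 2))) + 31772) = √((-20065 - 3517/(1/29)) + 31772) = √((-20065 - 3517/1/29) + 31772) = √((-20065 - 3517*29) + 31772) = √((-20065 - 101993) + 31772) = √(-122058 + 31772) = √(-90286) = I*√90286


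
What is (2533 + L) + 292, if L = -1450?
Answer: 1375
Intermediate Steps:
(2533 + L) + 292 = (2533 - 1450) + 292 = 1083 + 292 = 1375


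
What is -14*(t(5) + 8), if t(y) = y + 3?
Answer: -224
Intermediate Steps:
t(y) = 3 + y
-14*(t(5) + 8) = -14*((3 + 5) + 8) = -14*(8 + 8) = -14*16 = -224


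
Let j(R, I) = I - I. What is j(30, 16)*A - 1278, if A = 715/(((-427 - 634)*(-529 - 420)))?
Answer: -1278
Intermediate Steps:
j(R, I) = 0
A = 55/77453 (A = 715/((-1061*(-949))) = 715/1006889 = 715*(1/1006889) = 55/77453 ≈ 0.00071011)
j(30, 16)*A - 1278 = 0*(55/77453) - 1278 = 0 - 1278 = -1278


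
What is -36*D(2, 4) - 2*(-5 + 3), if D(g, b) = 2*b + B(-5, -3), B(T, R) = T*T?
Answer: -1184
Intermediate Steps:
B(T, R) = T²
D(g, b) = 25 + 2*b (D(g, b) = 2*b + (-5)² = 2*b + 25 = 25 + 2*b)
-36*D(2, 4) - 2*(-5 + 3) = -36*(25 + 2*4) - 2*(-5 + 3) = -36*(25 + 8) - 2*(-2) = -36*33 + 4 = -1188 + 4 = -1184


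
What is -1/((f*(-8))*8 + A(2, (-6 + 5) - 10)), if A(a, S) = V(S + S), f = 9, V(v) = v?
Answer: 1/598 ≈ 0.0016722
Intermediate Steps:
A(a, S) = 2*S (A(a, S) = S + S = 2*S)
-1/((f*(-8))*8 + A(2, (-6 + 5) - 10)) = -1/((9*(-8))*8 + 2*((-6 + 5) - 10)) = -1/(-72*8 + 2*(-1 - 10)) = -1/(-576 + 2*(-11)) = -1/(-576 - 22) = -1/(-598) = -1*(-1/598) = 1/598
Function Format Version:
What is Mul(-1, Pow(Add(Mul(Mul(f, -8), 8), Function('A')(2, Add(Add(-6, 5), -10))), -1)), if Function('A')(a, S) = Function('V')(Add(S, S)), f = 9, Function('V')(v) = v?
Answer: Rational(1, 598) ≈ 0.0016722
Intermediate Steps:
Function('A')(a, S) = Mul(2, S) (Function('A')(a, S) = Add(S, S) = Mul(2, S))
Mul(-1, Pow(Add(Mul(Mul(f, -8), 8), Function('A')(2, Add(Add(-6, 5), -10))), -1)) = Mul(-1, Pow(Add(Mul(Mul(9, -8), 8), Mul(2, Add(Add(-6, 5), -10))), -1)) = Mul(-1, Pow(Add(Mul(-72, 8), Mul(2, Add(-1, -10))), -1)) = Mul(-1, Pow(Add(-576, Mul(2, -11)), -1)) = Mul(-1, Pow(Add(-576, -22), -1)) = Mul(-1, Pow(-598, -1)) = Mul(-1, Rational(-1, 598)) = Rational(1, 598)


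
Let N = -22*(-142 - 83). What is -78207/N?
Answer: -26069/1650 ≈ -15.799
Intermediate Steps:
N = 4950 (N = -22*(-225) = 4950)
-78207/N = -78207/4950 = -78207*1/4950 = -26069/1650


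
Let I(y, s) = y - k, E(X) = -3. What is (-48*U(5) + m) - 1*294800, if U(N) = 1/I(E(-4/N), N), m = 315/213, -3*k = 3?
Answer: -20928991/71 ≈ -2.9477e+5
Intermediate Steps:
k = -1 (k = -⅓*3 = -1)
m = 105/71 (m = 315*(1/213) = 105/71 ≈ 1.4789)
I(y, s) = 1 + y (I(y, s) = y - 1*(-1) = y + 1 = 1 + y)
U(N) = -½ (U(N) = 1/(1 - 3) = 1/(-2) = -½)
(-48*U(5) + m) - 1*294800 = (-48*(-½) + 105/71) - 1*294800 = (24 + 105/71) - 294800 = 1809/71 - 294800 = -20928991/71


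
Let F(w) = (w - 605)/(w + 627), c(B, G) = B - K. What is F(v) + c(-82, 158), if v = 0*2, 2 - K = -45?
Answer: -7408/57 ≈ -129.96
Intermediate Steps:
K = 47 (K = 2 - 1*(-45) = 2 + 45 = 47)
c(B, G) = -47 + B (c(B, G) = B - 1*47 = B - 47 = -47 + B)
v = 0
F(w) = (-605 + w)/(627 + w)
F(v) + c(-82, 158) = (-605 + 0)/(627 + 0) + (-47 - 82) = -605/627 - 129 = (1/627)*(-605) - 129 = -55/57 - 129 = -7408/57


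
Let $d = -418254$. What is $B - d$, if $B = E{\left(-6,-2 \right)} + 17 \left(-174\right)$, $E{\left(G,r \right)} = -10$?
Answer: $415286$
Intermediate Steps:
$B = -2968$ ($B = -10 + 17 \left(-174\right) = -10 - 2958 = -2968$)
$B - d = -2968 - -418254 = -2968 + 418254 = 415286$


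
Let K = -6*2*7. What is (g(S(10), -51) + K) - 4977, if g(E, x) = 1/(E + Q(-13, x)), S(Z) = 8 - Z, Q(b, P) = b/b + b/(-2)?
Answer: -55669/11 ≈ -5060.8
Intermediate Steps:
Q(b, P) = 1 - b/2 (Q(b, P) = 1 + b*(-1/2) = 1 - b/2)
g(E, x) = 1/(15/2 + E) (g(E, x) = 1/(E + (1 - 1/2*(-13))) = 1/(E + (1 + 13/2)) = 1/(E + 15/2) = 1/(15/2 + E))
K = -84 (K = -12*7 = -84)
(g(S(10), -51) + K) - 4977 = (2/(15 + 2*(8 - 1*10)) - 84) - 4977 = (2/(15 + 2*(8 - 10)) - 84) - 4977 = (2/(15 + 2*(-2)) - 84) - 4977 = (2/(15 - 4) - 84) - 4977 = (2/11 - 84) - 4977 = -922/11 - 4977 = -55669/11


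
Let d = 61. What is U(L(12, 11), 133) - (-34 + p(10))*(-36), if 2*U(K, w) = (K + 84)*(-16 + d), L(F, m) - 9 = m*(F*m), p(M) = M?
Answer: 67797/2 ≈ 33899.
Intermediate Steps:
L(F, m) = 9 + F*m² (L(F, m) = 9 + m*(F*m) = 9 + F*m²)
U(K, w) = 1890 + 45*K/2 (U(K, w) = ((K + 84)*(-16 + 61))/2 = ((84 + K)*45)/2 = (3780 + 45*K)/2 = 1890 + 45*K/2)
U(L(12, 11), 133) - (-34 + p(10))*(-36) = (1890 + 45*(9 + 12*11²)/2) - (-34 + 10)*(-36) = (1890 + 45*(9 + 12*121)/2) - (-24)*(-36) = (1890 + 45*(9 + 1452)/2) - 1*864 = (1890 + (45/2)*1461) - 864 = (1890 + 65745/2) - 864 = 69525/2 - 864 = 67797/2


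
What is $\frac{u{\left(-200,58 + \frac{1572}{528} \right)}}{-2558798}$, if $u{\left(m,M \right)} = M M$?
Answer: $- \frac{7198489}{4953832928} \approx -0.0014531$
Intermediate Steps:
$u{\left(m,M \right)} = M^{2}$
$\frac{u{\left(-200,58 + \frac{1572}{528} \right)}}{-2558798} = \frac{\left(58 + \frac{1572}{528}\right)^{2}}{-2558798} = \left(58 + 1572 \cdot \frac{1}{528}\right)^{2} \left(- \frac{1}{2558798}\right) = \left(58 + \frac{131}{44}\right)^{2} \left(- \frac{1}{2558798}\right) = \left(\frac{2683}{44}\right)^{2} \left(- \frac{1}{2558798}\right) = \frac{7198489}{1936} \left(- \frac{1}{2558798}\right) = - \frac{7198489}{4953832928}$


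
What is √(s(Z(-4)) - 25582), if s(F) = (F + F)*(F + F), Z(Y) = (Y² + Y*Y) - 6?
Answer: 3*I*√2542 ≈ 151.25*I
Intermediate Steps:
Z(Y) = -6 + 2*Y² (Z(Y) = (Y² + Y²) - 6 = 2*Y² - 6 = -6 + 2*Y²)
s(F) = 4*F² (s(F) = (2*F)*(2*F) = 4*F²)
√(s(Z(-4)) - 25582) = √(4*(-6 + 2*(-4)²)² - 25582) = √(4*(-6 + 2*16)² - 25582) = √(4*(-6 + 32)² - 25582) = √(4*26² - 25582) = √(4*676 - 25582) = √(2704 - 25582) = √(-22878) = 3*I*√2542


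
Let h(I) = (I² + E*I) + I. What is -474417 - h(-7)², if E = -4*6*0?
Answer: -476181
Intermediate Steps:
E = 0 (E = -24*0 = 0)
h(I) = I + I² (h(I) = (I² + 0*I) + I = (I² + 0) + I = I² + I = I + I²)
-474417 - h(-7)² = -474417 - (-7*(1 - 7))² = -474417 - (-7*(-6))² = -474417 - 1*42² = -474417 - 1*1764 = -474417 - 1764 = -476181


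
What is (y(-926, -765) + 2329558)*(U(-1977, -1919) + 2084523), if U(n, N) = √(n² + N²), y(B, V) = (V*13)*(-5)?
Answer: 4959670137009 + 2379283*√7591090 ≈ 4.9662e+12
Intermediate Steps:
y(B, V) = -65*V (y(B, V) = (13*V)*(-5) = -65*V)
U(n, N) = √(N² + n²)
(y(-926, -765) + 2329558)*(U(-1977, -1919) + 2084523) = (-65*(-765) + 2329558)*(√((-1919)² + (-1977)²) + 2084523) = (49725 + 2329558)*(√(3682561 + 3908529) + 2084523) = 2379283*(√7591090 + 2084523) = 2379283*(2084523 + √7591090) = 4959670137009 + 2379283*√7591090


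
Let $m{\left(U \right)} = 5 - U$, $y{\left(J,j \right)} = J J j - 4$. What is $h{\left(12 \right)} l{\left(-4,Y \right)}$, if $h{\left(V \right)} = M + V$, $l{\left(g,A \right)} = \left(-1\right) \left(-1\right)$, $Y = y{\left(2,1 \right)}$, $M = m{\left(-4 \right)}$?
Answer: $21$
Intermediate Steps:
$y{\left(J,j \right)} = -4 + j J^{2}$ ($y{\left(J,j \right)} = J^{2} j - 4 = j J^{2} - 4 = -4 + j J^{2}$)
$M = 9$ ($M = 5 - -4 = 5 + 4 = 9$)
$Y = 0$ ($Y = -4 + 1 \cdot 2^{2} = -4 + 1 \cdot 4 = -4 + 4 = 0$)
$l{\left(g,A \right)} = 1$
$h{\left(V \right)} = 9 + V$
$h{\left(12 \right)} l{\left(-4,Y \right)} = \left(9 + 12\right) 1 = 21 \cdot 1 = 21$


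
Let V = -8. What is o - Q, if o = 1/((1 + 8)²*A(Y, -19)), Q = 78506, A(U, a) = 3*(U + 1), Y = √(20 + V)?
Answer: -209846539/2673 + 2*√3/2673 ≈ -78506.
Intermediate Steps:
Y = 2*√3 (Y = √(20 - 8) = √12 = 2*√3 ≈ 3.4641)
A(U, a) = 3 + 3*U (A(U, a) = 3*(1 + U) = 3 + 3*U)
o = 1/(243 + 486*√3) (o = 1/((1 + 8)²*(3 + 3*(2*√3))) = 1/(9²*(3 + 6*√3)) = 1/(81*(3 + 6*√3)) = 1/(243 + 486*√3) ≈ 0.00092185)
o - Q = (-1/2673 + 2*√3/2673) - 1*78506 = (-1/2673 + 2*√3/2673) - 78506 = -209846539/2673 + 2*√3/2673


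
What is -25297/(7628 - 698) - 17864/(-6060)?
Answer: -98341/139986 ≈ -0.70251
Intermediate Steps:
-25297/(7628 - 698) - 17864/(-6060) = -25297/6930 - 17864*(-1/6060) = -25297*1/6930 + 4466/1515 = -25297/6930 + 4466/1515 = -98341/139986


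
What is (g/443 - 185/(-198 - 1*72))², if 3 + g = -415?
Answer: 38204761/572262084 ≈ 0.066761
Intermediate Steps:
g = -418 (g = -3 - 415 = -418)
(g/443 - 185/(-198 - 1*72))² = (-418/443 - 185/(-198 - 1*72))² = (-418*1/443 - 185/(-198 - 72))² = (-418/443 - 185/(-270))² = (-418/443 - 185*(-1/270))² = (-418/443 + 37/54)² = (-6181/23922)² = 38204761/572262084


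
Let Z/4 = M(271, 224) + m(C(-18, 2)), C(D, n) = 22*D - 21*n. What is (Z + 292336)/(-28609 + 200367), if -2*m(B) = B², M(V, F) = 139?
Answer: -45398/85879 ≈ -0.52863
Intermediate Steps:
C(D, n) = -21*n + 22*D
m(B) = -B²/2
Z = -383132 (Z = 4*(139 - (-21*2 + 22*(-18))²/2) = 4*(139 - (-42 - 396)²/2) = 4*(139 - ½*(-438)²) = 4*(139 - ½*191844) = 4*(139 - 95922) = 4*(-95783) = -383132)
(Z + 292336)/(-28609 + 200367) = (-383132 + 292336)/(-28609 + 200367) = -90796/171758 = -90796*1/171758 = -45398/85879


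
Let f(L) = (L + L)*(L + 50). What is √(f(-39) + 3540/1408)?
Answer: 3*I*√736098/88 ≈ 29.249*I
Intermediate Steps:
f(L) = 2*L*(50 + L) (f(L) = (2*L)*(50 + L) = 2*L*(50 + L))
√(f(-39) + 3540/1408) = √(2*(-39)*(50 - 39) + 3540/1408) = √(2*(-39)*11 + 3540*(1/1408)) = √(-858 + 885/352) = √(-301131/352) = 3*I*√736098/88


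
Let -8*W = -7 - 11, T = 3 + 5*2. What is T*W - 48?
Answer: -75/4 ≈ -18.750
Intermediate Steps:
T = 13 (T = 3 + 10 = 13)
W = 9/4 (W = -(-7 - 11)/8 = -1/8*(-18) = 9/4 ≈ 2.2500)
T*W - 48 = 13*(9/4) - 48 = 117/4 - 48 = -75/4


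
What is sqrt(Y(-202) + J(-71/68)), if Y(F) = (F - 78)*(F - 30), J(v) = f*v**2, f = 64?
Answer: 2*sqrt(4698401)/17 ≈ 255.01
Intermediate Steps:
J(v) = 64*v**2
Y(F) = (-78 + F)*(-30 + F)
sqrt(Y(-202) + J(-71/68)) = sqrt((2340 + (-202)**2 - 108*(-202)) + 64*(-71/68)**2) = sqrt((2340 + 40804 + 21816) + 64*(-71*1/68)**2) = sqrt(64960 + 64*(-71/68)**2) = sqrt(64960 + 64*(5041/4624)) = sqrt(64960 + 20164/289) = sqrt(18793604/289) = 2*sqrt(4698401)/17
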